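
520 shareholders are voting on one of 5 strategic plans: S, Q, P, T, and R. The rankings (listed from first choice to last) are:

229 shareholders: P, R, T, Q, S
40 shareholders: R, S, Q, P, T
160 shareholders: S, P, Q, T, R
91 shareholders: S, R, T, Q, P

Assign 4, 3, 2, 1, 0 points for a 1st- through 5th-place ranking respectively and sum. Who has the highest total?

P

S: 229·0 + 40·3 + 160·4 + 91·4 = 1124
Q: 229·1 + 40·2 + 160·2 + 91·1 = 720
P: 229·4 + 40·1 + 160·3 + 91·0 = 1436
T: 229·2 + 40·0 + 160·1 + 91·2 = 800
R: 229·3 + 40·4 + 160·0 + 91·3 = 1120
P has the highest Borda score (1436).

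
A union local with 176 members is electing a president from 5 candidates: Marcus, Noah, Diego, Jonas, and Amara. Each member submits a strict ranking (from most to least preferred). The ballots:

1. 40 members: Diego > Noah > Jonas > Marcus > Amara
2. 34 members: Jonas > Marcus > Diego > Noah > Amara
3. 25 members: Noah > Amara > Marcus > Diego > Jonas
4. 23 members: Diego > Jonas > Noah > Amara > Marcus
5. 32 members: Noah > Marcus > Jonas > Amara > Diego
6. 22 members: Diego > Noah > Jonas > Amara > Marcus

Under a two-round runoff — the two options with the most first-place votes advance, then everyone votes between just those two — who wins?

Diego

Round 1 first-place votes: Marcus 0, Noah 57, Diego 85, Jonas 34, Amara 0.
Diego and Noah advance.
Runoff: Diego is preferred to Noah by 119 voters; Noah by 57.
Diego wins the runoff.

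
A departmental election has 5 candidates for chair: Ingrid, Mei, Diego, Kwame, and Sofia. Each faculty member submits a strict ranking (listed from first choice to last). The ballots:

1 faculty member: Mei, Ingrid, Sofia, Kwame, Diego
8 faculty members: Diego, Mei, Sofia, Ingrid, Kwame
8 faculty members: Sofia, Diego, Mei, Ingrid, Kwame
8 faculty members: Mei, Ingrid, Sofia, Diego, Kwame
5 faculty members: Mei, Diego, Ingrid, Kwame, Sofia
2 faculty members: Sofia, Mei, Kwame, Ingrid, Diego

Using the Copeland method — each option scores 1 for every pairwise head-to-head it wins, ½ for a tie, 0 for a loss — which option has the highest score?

Ingrid: beats Kwame; loses to Mei, Diego, and Sofia → score 1.
Mei: beats Ingrid, Kwame, and Sofia; ties Diego → score 3.5.
Diego: beats Ingrid and Kwame; ties Mei; loses to Sofia → score 2.5.
Kwame: loses to Ingrid, Mei, Diego, and Sofia → score 0.
Sofia: beats Ingrid, Diego, and Kwame; loses to Mei → score 3.
Mei has the best pairwise record.

Mei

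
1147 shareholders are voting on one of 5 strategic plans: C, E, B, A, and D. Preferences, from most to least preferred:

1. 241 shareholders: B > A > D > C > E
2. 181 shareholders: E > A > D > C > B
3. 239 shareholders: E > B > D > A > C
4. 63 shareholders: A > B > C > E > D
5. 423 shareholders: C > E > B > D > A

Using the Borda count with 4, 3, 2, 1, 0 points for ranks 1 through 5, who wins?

E

C: 241·1 + 181·1 + 239·0 + 63·2 + 423·4 = 2240
E: 241·0 + 181·4 + 239·4 + 63·1 + 423·3 = 3012
B: 241·4 + 181·0 + 239·3 + 63·3 + 423·2 = 2716
A: 241·3 + 181·3 + 239·1 + 63·4 + 423·0 = 1757
D: 241·2 + 181·2 + 239·2 + 63·0 + 423·1 = 1745
E has the highest Borda score (3012).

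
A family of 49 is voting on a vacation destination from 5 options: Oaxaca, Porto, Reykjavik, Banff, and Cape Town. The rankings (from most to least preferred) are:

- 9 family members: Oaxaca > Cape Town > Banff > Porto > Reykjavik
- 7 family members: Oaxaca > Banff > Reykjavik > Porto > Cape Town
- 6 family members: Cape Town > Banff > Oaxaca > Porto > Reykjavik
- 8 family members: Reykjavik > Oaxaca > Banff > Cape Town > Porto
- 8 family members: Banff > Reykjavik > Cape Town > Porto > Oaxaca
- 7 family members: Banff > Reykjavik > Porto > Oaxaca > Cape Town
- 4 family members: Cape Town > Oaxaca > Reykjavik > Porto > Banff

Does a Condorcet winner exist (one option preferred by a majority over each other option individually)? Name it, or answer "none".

Oaxaca vs Porto: 34–15 for Oaxaca.
Oaxaca vs Reykjavik: 26–23 for Oaxaca.
Oaxaca vs Banff: 28–21 for Oaxaca.
Oaxaca vs Cape Town: 31–18 for Oaxaca.
Oaxaca beats every other option head-to-head.

Oaxaca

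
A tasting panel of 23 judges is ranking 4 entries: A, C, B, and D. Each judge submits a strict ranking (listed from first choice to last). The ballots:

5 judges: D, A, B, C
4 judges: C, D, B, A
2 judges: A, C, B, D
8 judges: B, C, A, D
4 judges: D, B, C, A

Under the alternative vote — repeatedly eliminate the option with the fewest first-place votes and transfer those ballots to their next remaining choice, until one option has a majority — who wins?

D

Round 1: A 2, C 4, B 8, D 9. Eliminate A.
Round 2: C 6, B 8, D 9. Eliminate C.
Round 3: B 10, D 13. D has a majority.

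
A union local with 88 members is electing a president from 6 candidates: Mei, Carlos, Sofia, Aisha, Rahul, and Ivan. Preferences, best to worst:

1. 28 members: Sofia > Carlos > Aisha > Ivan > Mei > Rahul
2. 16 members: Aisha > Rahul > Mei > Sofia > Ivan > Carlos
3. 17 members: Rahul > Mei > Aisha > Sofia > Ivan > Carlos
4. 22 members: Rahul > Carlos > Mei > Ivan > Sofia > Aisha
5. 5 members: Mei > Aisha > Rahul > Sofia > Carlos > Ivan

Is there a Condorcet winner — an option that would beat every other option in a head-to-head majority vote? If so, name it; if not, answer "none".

Checking pairwise contests:
Carlos beats Mei 50–38.
Sofia beats Carlos 66–22.
Mei beats Sofia 60–28.
Carlos beats Aisha 50–38.
Aisha beats Rahul 49–39.
Mei beats Ivan 60–28.
Every option loses at least one head-to-head, so there is no Condorcet winner.

none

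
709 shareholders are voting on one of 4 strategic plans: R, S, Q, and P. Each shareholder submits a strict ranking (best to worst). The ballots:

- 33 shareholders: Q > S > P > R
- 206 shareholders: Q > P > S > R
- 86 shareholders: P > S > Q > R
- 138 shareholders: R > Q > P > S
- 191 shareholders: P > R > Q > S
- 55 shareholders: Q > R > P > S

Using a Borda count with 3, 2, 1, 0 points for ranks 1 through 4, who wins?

R: 33·0 + 206·0 + 86·0 + 138·3 + 191·2 + 55·2 = 906
S: 33·2 + 206·1 + 86·2 + 138·0 + 191·0 + 55·0 = 444
Q: 33·3 + 206·3 + 86·1 + 138·2 + 191·1 + 55·3 = 1435
P: 33·1 + 206·2 + 86·3 + 138·1 + 191·3 + 55·1 = 1469
P has the highest Borda score (1469).

P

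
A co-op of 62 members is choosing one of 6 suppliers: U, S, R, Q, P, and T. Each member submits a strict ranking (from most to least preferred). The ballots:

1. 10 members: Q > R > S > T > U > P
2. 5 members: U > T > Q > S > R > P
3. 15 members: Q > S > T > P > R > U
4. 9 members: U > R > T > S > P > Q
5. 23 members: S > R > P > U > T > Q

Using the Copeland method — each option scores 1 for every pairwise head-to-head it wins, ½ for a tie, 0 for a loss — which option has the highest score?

S

U: beats Q and T; loses to S, R, and P → score 2.
S: beats U, R, Q, P, and T → score 5.
R: beats U, Q, P, and T; loses to S → score 4.
Q: loses to U, S, R, P, and T → score 0.
P: beats U and Q; loses to S, R, and T → score 2.
T: beats Q and P; loses to U, S, and R → score 2.
S has the best pairwise record.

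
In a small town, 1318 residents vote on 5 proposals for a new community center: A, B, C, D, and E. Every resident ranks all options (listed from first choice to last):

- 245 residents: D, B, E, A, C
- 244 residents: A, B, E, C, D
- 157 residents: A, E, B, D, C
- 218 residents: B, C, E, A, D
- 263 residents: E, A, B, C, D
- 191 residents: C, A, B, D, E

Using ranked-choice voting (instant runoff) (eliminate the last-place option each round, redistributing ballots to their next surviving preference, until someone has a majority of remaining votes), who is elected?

E

Round 1: A 401, B 218, C 191, D 245, E 263. Eliminate C.
Round 2: A 592, B 218, D 245, E 263. Eliminate B.
Round 3: A 592, D 245, E 481. Eliminate D.
Round 4: A 592, E 726. E has a majority.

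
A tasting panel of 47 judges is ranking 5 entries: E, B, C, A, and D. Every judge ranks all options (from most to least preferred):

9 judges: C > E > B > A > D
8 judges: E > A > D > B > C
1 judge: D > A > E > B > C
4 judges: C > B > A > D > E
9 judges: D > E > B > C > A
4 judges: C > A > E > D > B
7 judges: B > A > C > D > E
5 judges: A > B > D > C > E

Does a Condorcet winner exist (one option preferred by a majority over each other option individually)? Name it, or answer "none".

Checking pairwise contests:
C beats E 29–18.
E beats B 31–16.
B beats C 30–17.
E beats A 26–21.
B beats D 25–22.
Every option loses at least one head-to-head, so there is no Condorcet winner.

none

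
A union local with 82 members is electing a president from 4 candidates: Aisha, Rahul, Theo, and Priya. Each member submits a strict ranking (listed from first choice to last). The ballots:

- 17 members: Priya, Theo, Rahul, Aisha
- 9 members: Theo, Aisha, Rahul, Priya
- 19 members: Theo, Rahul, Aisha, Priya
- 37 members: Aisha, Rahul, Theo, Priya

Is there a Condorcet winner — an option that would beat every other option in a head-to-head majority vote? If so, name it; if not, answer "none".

Theo

Theo vs Aisha: 45–37 for Theo.
Theo vs Rahul: 45–37 for Theo.
Theo vs Priya: 65–17 for Theo.
Theo beats every other option head-to-head.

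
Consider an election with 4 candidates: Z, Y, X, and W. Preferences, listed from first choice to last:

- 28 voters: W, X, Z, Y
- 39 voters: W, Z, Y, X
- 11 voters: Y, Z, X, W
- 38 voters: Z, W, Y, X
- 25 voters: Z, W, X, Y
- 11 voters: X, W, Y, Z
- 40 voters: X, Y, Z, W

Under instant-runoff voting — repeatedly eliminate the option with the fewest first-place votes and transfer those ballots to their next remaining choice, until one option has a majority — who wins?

Round 1: Z 63, Y 11, X 51, W 67. Eliminate Y.
Round 2: Z 74, X 51, W 67. Eliminate X.
Round 3: Z 114, W 78. Z has a majority.

Z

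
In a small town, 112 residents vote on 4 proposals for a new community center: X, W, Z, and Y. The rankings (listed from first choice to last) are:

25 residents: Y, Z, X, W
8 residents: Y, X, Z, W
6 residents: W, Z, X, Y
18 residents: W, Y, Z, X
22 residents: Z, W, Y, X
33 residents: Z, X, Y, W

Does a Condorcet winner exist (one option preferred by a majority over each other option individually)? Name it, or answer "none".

Z vs X: 104–8 for Z.
Z vs W: 88–24 for Z.
Z vs Y: 61–51 for Z.
Z beats every other option head-to-head.

Z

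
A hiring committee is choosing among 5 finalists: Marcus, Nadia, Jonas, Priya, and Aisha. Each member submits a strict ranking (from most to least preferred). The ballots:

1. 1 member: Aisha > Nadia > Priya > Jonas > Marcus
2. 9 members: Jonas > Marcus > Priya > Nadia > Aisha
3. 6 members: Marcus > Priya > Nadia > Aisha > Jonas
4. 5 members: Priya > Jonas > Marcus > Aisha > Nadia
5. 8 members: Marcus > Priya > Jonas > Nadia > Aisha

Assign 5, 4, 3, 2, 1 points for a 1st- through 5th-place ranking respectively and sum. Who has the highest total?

Marcus: 1·1 + 9·4 + 6·5 + 5·3 + 8·5 = 122
Nadia: 1·4 + 9·2 + 6·3 + 5·1 + 8·2 = 61
Jonas: 1·2 + 9·5 + 6·1 + 5·4 + 8·3 = 97
Priya: 1·3 + 9·3 + 6·4 + 5·5 + 8·4 = 111
Aisha: 1·5 + 9·1 + 6·2 + 5·2 + 8·1 = 44
Marcus has the highest Borda score (122).

Marcus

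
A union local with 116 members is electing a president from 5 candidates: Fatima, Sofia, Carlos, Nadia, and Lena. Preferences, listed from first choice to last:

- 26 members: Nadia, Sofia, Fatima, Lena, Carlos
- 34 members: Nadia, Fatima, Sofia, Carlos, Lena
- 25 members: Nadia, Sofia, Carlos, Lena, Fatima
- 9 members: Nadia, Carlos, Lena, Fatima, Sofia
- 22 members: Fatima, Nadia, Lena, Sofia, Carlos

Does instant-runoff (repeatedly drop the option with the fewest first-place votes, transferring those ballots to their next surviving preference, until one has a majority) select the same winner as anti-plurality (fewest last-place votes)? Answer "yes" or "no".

Instant-runoff — R1 Fatima 22, Sofia 0, Carlos 0, Nadia 94, Lena 0 (Nadia winner). Winner: Nadia.
Anti-plurality — last-place votes: Fatima 25, Sofia 9, Carlos 48, Nadia 0, Lena 34. Winner: Nadia.
The two methods agree.

yes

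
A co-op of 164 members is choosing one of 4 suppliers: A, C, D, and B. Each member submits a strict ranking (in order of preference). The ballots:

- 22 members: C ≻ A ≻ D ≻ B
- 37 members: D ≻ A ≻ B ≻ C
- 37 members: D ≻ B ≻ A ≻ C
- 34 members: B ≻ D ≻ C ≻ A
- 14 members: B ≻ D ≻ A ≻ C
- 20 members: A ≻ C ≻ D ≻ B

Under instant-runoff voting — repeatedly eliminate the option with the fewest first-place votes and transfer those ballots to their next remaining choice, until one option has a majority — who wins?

D

Round 1: A 20, C 22, D 74, B 48. Eliminate A.
Round 2: C 42, D 74, B 48. Eliminate C.
Round 3: D 116, B 48. D has a majority.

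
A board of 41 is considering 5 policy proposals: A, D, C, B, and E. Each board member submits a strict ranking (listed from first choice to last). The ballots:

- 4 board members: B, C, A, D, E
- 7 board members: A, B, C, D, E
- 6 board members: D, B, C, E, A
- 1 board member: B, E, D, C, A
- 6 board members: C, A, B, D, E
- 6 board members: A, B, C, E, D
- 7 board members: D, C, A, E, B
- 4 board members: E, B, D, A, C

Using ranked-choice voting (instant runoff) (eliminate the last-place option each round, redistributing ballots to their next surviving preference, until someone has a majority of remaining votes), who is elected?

A

Round 1: A 13, D 13, C 6, B 5, E 4. Eliminate E.
Round 2: A 13, D 13, C 6, B 9. Eliminate C.
Round 3: A 19, D 13, B 9. Eliminate B.
Round 4: A 23, D 18. A has a majority.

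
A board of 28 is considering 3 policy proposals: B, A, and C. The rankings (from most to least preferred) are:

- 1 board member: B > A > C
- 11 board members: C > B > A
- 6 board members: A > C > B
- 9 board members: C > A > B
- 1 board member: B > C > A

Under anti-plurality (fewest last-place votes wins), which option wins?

C

Last-place votes: B 15, A 12, C 1.
C is ranked last by the fewest voters, so C wins.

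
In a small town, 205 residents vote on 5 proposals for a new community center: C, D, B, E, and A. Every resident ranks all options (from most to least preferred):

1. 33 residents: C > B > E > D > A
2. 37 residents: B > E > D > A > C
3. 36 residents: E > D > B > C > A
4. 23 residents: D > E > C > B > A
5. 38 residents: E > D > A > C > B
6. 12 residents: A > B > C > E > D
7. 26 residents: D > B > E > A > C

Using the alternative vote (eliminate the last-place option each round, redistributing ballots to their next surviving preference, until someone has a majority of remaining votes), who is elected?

Round 1: C 33, D 49, B 37, E 74, A 12. Eliminate A.
Round 2: C 33, D 49, B 49, E 74. Eliminate C.
Round 3: D 49, B 82, E 74. Eliminate D.
Round 4: B 108, E 97. B has a majority.

B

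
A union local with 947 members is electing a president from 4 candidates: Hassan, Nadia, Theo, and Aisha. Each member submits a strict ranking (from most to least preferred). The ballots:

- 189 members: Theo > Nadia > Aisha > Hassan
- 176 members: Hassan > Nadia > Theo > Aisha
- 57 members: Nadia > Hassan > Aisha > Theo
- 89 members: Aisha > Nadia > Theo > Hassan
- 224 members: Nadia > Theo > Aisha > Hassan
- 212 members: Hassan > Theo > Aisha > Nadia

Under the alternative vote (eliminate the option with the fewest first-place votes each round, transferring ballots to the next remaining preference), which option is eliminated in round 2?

Theo

Round 1: Hassan 388, Nadia 281, Theo 189, Aisha 89. Eliminate Aisha.
Round 2: Hassan 388, Nadia 370, Theo 189. Eliminate Theo.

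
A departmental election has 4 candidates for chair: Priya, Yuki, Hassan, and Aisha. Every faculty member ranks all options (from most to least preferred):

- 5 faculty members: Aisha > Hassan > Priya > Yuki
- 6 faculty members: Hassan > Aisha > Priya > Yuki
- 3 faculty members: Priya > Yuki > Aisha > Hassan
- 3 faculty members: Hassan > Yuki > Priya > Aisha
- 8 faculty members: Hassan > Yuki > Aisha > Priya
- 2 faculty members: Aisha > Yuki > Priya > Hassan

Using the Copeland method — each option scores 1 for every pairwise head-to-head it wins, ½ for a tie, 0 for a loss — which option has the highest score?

Priya: beats Yuki; loses to Hassan and Aisha → score 1.
Yuki: beats Aisha; loses to Priya and Hassan → score 1.
Hassan: beats Priya, Yuki, and Aisha → score 3.
Aisha: beats Priya; loses to Yuki and Hassan → score 1.
Hassan has the best pairwise record.

Hassan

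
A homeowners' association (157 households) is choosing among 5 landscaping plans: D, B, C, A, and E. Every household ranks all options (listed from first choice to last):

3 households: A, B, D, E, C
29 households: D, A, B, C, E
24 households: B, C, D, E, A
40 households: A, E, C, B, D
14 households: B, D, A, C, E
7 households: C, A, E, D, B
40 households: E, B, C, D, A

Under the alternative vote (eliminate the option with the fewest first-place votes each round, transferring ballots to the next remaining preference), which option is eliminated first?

Round 1: D 29, B 38, C 7, A 43, E 40. Eliminate C.

C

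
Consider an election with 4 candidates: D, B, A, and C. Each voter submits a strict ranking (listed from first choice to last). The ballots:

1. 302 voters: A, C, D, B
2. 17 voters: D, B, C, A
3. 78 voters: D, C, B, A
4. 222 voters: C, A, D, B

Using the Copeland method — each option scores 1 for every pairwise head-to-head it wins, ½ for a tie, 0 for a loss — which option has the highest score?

D: beats B; loses to A and C → score 1.
B: loses to D, A, and C → score 0.
A: beats D and B; loses to C → score 2.
C: beats D, B, and A → score 3.
C has the best pairwise record.

C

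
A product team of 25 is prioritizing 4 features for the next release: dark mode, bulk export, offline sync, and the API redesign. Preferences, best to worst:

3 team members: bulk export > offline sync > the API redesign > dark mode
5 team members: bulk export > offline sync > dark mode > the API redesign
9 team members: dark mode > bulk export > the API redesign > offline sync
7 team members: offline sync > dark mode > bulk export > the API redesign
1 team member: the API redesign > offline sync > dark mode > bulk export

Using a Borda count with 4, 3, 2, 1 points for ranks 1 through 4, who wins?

dark mode: 3·1 + 5·2 + 9·4 + 7·3 + 1·2 = 72
bulk export: 3·4 + 5·4 + 9·3 + 7·2 + 1·1 = 74
offline sync: 3·3 + 5·3 + 9·1 + 7·4 + 1·3 = 64
the API redesign: 3·2 + 5·1 + 9·2 + 7·1 + 1·4 = 40
bulk export has the highest Borda score (74).

bulk export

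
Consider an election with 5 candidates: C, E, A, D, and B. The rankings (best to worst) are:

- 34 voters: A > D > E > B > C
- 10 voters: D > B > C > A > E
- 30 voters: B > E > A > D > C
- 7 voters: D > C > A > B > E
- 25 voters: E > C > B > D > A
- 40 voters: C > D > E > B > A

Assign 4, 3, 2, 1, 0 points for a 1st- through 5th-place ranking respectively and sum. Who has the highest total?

D

C: 34·0 + 10·2 + 30·0 + 7·3 + 25·3 + 40·4 = 276
E: 34·2 + 10·0 + 30·3 + 7·0 + 25·4 + 40·2 = 338
A: 34·4 + 10·1 + 30·2 + 7·2 + 25·0 + 40·0 = 220
D: 34·3 + 10·4 + 30·1 + 7·4 + 25·1 + 40·3 = 345
B: 34·1 + 10·3 + 30·4 + 7·1 + 25·2 + 40·1 = 281
D has the highest Borda score (345).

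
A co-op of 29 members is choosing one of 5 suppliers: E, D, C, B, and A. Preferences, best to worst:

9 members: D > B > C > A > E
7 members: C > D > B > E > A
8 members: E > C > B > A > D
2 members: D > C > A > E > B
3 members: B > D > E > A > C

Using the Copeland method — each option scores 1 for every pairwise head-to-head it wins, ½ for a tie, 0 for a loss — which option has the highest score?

C

E: beats A; loses to D, C, and B → score 1.
D: beats E, B, and A; loses to C → score 3.
C: beats E, D, B, and A → score 4.
B: beats E and A; loses to D and C → score 2.
A: loses to E, D, C, and B → score 0.
C has the best pairwise record.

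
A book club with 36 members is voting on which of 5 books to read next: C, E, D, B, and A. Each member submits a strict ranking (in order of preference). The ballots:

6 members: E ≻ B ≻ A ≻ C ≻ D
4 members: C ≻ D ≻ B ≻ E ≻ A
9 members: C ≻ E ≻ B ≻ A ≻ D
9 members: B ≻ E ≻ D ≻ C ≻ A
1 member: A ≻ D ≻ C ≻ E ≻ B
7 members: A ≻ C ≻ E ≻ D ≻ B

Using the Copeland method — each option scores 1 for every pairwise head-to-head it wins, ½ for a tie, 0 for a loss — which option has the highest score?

C: beats E, D, B, and A → score 4.
E: beats D, B, and A; loses to C → score 3.
D: loses to C, E, B, and A → score 0.
B: beats D and A; loses to C and E → score 2.
A: beats D; loses to C, E, and B → score 1.
C has the best pairwise record.

C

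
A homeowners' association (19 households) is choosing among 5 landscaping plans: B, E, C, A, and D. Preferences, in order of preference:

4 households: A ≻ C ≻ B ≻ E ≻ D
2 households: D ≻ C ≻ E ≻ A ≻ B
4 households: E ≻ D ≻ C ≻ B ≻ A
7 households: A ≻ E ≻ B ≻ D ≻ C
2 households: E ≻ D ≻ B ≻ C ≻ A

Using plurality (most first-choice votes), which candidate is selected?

A

First-place votes: B 0, E 6, C 0, A 11, D 2.
A has the most first-place votes.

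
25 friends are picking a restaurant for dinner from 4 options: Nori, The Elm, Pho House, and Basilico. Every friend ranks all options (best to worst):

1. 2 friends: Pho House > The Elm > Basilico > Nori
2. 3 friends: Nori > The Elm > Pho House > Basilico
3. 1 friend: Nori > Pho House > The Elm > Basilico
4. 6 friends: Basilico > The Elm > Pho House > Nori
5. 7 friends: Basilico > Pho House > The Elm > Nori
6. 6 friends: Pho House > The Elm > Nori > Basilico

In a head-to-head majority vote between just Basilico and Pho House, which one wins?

Basilico

Voters preferring Basilico to Pho House: 13; preferring Pho House to Basilico: 12.
Basilico wins the head-to-head.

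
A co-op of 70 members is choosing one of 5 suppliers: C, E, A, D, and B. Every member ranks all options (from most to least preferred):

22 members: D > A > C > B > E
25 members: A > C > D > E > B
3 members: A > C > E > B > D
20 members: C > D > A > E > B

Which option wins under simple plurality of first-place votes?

A

First-place votes: C 20, E 0, A 28, D 22, B 0.
A has the most first-place votes.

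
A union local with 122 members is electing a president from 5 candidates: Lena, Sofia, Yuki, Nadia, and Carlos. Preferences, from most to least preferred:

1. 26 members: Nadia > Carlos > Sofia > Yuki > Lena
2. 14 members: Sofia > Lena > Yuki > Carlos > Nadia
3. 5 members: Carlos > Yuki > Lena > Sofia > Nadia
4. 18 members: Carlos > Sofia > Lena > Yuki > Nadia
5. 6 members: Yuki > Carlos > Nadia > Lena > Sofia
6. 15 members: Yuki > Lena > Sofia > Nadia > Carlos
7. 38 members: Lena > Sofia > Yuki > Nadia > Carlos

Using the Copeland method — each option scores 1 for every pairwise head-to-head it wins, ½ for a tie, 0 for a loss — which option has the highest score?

Lena

Lena: beats Sofia, Yuki, Nadia, and Carlos → score 4.
Sofia: beats Yuki, Nadia, and Carlos; loses to Lena → score 3.
Yuki: beats Nadia and Carlos; loses to Lena and Sofia → score 2.
Nadia: beats Carlos; loses to Lena, Sofia, and Yuki → score 1.
Carlos: loses to Lena, Sofia, Yuki, and Nadia → score 0.
Lena has the best pairwise record.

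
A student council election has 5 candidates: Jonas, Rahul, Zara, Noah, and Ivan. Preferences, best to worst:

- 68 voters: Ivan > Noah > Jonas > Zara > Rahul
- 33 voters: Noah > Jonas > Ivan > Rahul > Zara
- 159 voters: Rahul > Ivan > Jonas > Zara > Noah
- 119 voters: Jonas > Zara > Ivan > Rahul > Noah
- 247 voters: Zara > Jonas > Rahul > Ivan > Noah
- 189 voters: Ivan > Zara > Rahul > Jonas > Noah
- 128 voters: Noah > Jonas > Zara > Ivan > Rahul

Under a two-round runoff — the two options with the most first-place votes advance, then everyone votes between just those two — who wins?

Zara

Round 1 first-place votes: Jonas 119, Rahul 159, Zara 247, Noah 161, Ivan 257.
Ivan and Zara advance.
Runoff: Ivan is preferred to Zara by 449 voters; Zara by 494.
Zara wins the runoff.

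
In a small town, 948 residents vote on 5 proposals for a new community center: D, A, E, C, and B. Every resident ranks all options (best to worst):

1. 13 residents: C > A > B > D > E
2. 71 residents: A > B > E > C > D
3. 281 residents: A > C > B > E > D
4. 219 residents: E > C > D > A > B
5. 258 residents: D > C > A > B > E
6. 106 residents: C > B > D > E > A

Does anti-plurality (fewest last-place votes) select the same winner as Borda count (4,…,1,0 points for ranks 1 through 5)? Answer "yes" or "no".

Anti-plurality — last-place votes: D 352, A 106, E 271, C 0, B 219. Winner: C.
Borda — scores: D 1695, A 2182, E 1405, C 2821, B 1377. Winner: C.
The two methods agree.

yes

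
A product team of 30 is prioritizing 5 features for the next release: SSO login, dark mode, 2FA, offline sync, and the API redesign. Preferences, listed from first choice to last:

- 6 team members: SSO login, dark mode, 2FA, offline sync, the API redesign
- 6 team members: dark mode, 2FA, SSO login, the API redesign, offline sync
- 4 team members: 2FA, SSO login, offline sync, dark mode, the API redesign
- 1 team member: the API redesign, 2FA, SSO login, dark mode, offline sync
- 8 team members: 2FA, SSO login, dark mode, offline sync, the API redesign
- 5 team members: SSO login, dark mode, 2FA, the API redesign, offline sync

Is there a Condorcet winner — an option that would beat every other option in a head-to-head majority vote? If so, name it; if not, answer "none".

none

Checking pairwise contests:
2FA beats SSO login 19–11.
SSO login beats dark mode 24–6.
dark mode beats 2FA 17–13.
SSO login beats offline sync 30–0.
SSO login beats the API redesign 29–1.
Every option loses at least one head-to-head, so there is no Condorcet winner.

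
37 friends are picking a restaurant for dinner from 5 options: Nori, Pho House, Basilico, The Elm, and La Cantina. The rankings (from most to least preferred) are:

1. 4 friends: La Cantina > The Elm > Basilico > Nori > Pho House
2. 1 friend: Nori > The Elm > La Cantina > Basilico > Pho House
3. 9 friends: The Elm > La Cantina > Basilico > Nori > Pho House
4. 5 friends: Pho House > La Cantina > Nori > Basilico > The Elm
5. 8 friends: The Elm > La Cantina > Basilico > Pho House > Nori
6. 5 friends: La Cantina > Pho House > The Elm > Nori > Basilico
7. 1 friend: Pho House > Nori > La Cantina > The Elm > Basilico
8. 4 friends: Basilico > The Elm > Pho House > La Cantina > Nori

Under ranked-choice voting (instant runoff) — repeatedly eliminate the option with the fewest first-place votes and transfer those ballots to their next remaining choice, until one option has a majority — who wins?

Round 1: Nori 1, Pho House 6, Basilico 4, The Elm 17, La Cantina 9. Eliminate Nori.
Round 2: Pho House 6, Basilico 4, The Elm 18, La Cantina 9. Eliminate Basilico.
Round 3: Pho House 6, The Elm 22, La Cantina 9. The Elm has a majority.

The Elm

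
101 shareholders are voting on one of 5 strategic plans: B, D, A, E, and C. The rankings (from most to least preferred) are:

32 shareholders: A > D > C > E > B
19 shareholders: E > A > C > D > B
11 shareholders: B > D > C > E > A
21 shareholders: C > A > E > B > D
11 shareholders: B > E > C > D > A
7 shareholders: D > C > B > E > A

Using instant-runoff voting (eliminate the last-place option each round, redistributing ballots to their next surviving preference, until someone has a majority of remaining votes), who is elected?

A

Round 1: B 22, D 7, A 32, E 19, C 21. Eliminate D.
Round 2: B 22, A 32, E 19, C 28. Eliminate E.
Round 3: B 22, A 51, C 28. A has a majority.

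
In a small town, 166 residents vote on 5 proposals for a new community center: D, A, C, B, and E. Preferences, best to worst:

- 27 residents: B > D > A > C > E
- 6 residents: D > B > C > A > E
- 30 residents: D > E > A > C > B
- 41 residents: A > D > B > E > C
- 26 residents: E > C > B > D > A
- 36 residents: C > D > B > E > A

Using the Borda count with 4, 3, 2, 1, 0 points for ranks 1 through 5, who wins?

D: 27·3 + 6·4 + 30·4 + 41·3 + 26·1 + 36·3 = 482
A: 27·2 + 6·1 + 30·2 + 41·4 + 26·0 + 36·0 = 284
C: 27·1 + 6·2 + 30·1 + 41·0 + 26·3 + 36·4 = 291
B: 27·4 + 6·3 + 30·0 + 41·2 + 26·2 + 36·2 = 332
E: 27·0 + 6·0 + 30·3 + 41·1 + 26·4 + 36·1 = 271
D has the highest Borda score (482).

D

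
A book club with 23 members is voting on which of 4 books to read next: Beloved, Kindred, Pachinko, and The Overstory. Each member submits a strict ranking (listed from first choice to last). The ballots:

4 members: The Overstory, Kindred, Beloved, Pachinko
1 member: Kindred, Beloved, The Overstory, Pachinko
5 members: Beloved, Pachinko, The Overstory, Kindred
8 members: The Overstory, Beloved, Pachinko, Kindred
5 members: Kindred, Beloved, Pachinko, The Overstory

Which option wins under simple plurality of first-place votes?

The Overstory

First-place votes: Beloved 5, Kindred 6, Pachinko 0, The Overstory 12.
The Overstory has the most first-place votes.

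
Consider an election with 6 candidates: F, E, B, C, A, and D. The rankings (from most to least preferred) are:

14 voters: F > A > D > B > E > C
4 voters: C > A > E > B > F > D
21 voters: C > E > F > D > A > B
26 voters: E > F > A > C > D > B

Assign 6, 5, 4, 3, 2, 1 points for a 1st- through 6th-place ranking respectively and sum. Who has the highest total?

F

F: 14·6 + 4·2 + 21·4 + 26·5 = 306
E: 14·2 + 4·4 + 21·5 + 26·6 = 305
B: 14·3 + 4·3 + 21·1 + 26·1 = 101
C: 14·1 + 4·6 + 21·6 + 26·3 = 242
A: 14·5 + 4·5 + 21·2 + 26·4 = 236
D: 14·4 + 4·1 + 21·3 + 26·2 = 175
F has the highest Borda score (306).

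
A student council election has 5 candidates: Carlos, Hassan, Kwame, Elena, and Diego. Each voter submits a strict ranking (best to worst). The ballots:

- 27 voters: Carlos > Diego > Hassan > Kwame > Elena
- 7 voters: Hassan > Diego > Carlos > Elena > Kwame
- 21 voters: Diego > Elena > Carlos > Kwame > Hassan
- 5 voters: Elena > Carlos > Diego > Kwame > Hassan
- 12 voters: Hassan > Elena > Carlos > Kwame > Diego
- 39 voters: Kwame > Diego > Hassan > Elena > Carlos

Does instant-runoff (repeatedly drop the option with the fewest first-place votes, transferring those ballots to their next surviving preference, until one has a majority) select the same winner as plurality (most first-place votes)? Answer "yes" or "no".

Instant-runoff — R1 Carlos 27, Hassan 19, Kwame 39, Elena 5, Diego 21 (Elena out); R2 Carlos 32, Hassan 19, Kwame 39, Diego 21 (Hassan out); R3 Carlos 44, Kwame 39, Diego 28 (Diego out); R4 Carlos 72, Kwame 39 (Carlos winner). Winner: Carlos.
Plurality — first-place votes: Carlos 27, Hassan 19, Kwame 39, Elena 5, Diego 21. Winner: Kwame.
The two methods disagree.

no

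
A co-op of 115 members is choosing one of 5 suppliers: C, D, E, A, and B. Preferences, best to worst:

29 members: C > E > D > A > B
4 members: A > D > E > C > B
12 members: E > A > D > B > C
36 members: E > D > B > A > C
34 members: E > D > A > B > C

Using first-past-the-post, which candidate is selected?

E

First-place votes: C 29, D 0, E 82, A 4, B 0.
E has the most first-place votes.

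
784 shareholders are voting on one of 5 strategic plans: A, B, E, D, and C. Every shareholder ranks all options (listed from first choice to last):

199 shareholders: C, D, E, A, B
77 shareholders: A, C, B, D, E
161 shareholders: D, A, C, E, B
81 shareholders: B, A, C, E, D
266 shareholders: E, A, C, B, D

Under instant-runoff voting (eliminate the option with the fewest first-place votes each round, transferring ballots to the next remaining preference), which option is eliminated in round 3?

Round 1: A 77, B 81, E 266, D 161, C 199. Eliminate A.
Round 2: B 81, E 266, D 161, C 276. Eliminate B.
Round 3: E 266, D 161, C 357. Eliminate D.

D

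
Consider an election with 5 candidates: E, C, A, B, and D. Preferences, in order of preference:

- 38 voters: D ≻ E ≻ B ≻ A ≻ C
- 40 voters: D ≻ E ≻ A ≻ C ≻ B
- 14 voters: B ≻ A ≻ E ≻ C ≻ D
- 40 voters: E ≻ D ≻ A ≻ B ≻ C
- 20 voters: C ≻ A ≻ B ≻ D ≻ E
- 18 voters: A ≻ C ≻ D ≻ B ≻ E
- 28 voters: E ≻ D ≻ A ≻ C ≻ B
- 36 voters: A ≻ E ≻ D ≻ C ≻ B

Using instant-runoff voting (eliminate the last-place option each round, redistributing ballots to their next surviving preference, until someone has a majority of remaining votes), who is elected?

D

Round 1: E 68, C 20, A 54, B 14, D 78. Eliminate B.
Round 2: E 68, C 20, A 68, D 78. Eliminate C.
Round 3: E 68, A 88, D 78. Eliminate E.
Round 4: A 88, D 146. D has a majority.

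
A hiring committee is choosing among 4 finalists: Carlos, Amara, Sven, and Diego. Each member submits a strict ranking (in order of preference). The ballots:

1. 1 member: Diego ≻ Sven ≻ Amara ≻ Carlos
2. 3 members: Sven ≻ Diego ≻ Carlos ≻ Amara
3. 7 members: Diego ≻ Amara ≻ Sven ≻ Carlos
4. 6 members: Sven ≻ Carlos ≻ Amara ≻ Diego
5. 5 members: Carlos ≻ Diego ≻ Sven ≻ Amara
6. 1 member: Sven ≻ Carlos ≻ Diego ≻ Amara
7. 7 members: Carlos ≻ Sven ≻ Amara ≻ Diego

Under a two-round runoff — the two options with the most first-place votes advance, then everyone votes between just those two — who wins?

Round 1 first-place votes: Carlos 12, Amara 0, Sven 10, Diego 8.
Carlos and Sven advance.
Runoff: Carlos is preferred to Sven by 12 voters; Sven by 18.
Sven wins the runoff.

Sven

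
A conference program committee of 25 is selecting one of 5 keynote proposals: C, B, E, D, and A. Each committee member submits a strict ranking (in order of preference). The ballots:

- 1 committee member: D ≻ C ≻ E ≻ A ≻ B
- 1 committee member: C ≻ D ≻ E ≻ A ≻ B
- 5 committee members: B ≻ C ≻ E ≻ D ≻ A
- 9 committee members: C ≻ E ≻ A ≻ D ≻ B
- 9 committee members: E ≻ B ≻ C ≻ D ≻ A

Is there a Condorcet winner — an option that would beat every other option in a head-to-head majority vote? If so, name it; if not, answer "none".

Checking pairwise contests:
B beats C 14–11.
E beats B 20–5.
C beats E 16–9.
C beats D 24–1.
C beats A 25–0.
Every option loses at least one head-to-head, so there is no Condorcet winner.

none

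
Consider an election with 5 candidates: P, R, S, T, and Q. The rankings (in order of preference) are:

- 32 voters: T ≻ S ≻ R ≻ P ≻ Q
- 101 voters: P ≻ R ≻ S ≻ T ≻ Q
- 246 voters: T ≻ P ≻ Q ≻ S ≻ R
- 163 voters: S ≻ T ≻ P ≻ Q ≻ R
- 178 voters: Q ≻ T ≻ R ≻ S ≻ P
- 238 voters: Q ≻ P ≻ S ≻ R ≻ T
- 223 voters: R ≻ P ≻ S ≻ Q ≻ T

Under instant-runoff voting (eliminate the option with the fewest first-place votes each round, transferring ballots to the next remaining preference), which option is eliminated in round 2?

Round 1: P 101, R 223, S 163, T 278, Q 416. Eliminate P.
Round 2: R 324, S 163, T 278, Q 416. Eliminate S.

S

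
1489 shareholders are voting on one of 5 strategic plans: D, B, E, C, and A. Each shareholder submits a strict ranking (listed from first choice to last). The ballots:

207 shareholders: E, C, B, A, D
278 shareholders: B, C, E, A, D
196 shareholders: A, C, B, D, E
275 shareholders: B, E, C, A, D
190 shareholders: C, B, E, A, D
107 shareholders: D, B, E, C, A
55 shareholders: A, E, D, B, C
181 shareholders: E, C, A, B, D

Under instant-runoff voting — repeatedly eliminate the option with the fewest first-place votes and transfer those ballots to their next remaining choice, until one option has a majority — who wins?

Round 1: D 107, B 553, E 388, C 190, A 251. Eliminate D.
Round 2: B 660, E 388, C 190, A 251. Eliminate C.
Round 3: B 850, E 388, A 251. B has a majority.

B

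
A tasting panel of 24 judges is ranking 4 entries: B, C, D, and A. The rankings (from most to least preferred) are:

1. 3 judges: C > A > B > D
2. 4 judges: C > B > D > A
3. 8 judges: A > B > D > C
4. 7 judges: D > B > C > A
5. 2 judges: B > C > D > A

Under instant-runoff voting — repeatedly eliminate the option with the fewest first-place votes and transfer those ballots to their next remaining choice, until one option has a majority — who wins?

C

Round 1: B 2, C 7, D 7, A 8. Eliminate B.
Round 2: C 9, D 7, A 8. Eliminate D.
Round 3: C 16, A 8. C has a majority.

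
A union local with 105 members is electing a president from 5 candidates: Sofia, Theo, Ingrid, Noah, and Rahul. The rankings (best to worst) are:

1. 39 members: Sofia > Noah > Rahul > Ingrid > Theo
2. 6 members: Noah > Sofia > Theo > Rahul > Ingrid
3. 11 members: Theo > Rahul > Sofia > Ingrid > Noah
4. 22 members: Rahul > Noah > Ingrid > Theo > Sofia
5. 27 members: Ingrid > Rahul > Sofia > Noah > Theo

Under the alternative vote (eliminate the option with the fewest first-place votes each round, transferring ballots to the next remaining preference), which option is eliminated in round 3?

Ingrid

Round 1: Sofia 39, Theo 11, Ingrid 27, Noah 6, Rahul 22. Eliminate Noah.
Round 2: Sofia 45, Theo 11, Ingrid 27, Rahul 22. Eliminate Theo.
Round 3: Sofia 45, Ingrid 27, Rahul 33. Eliminate Ingrid.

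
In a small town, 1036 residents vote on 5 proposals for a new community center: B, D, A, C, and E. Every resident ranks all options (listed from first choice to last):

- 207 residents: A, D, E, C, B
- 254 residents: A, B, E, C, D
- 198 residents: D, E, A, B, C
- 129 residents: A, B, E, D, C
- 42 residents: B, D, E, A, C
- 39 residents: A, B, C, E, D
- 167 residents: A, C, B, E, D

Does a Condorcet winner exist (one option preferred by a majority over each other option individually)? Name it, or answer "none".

A

A vs B: 994–42 for A.
A vs D: 796–240 for A.
A vs C: 1036–0 for A.
A vs E: 796–240 for A.
A beats every other option head-to-head.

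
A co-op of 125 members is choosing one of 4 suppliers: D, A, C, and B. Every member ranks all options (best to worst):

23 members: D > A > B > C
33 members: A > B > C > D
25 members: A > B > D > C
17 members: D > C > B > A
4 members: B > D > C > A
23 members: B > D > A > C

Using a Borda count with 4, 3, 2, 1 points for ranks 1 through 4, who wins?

A

D: 23·4 + 33·1 + 25·2 + 17·4 + 4·3 + 23·3 = 324
A: 23·3 + 33·4 + 25·4 + 17·1 + 4·1 + 23·2 = 368
C: 23·1 + 33·2 + 25·1 + 17·3 + 4·2 + 23·1 = 196
B: 23·2 + 33·3 + 25·3 + 17·2 + 4·4 + 23·4 = 362
A has the highest Borda score (368).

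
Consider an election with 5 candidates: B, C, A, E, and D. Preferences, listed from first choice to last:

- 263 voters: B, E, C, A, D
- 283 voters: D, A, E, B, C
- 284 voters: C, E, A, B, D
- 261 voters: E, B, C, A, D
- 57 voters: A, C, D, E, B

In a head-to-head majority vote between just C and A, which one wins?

C

Voters preferring C to A: 808; preferring A to C: 340.
C wins the head-to-head.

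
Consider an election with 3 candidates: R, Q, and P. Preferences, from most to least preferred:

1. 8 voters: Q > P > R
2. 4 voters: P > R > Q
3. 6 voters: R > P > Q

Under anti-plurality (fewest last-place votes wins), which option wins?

P

Last-place votes: R 8, Q 10, P 0.
P is ranked last by the fewest voters, so P wins.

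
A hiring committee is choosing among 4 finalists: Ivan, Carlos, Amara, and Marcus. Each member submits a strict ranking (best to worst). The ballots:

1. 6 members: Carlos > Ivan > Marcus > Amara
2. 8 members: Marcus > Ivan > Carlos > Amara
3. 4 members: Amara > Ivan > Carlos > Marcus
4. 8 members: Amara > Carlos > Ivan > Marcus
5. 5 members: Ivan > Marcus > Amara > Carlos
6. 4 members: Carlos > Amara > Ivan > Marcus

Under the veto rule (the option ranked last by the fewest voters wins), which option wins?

Ivan

Last-place votes: Ivan 0, Carlos 5, Amara 14, Marcus 16.
Ivan is ranked last by the fewest voters, so Ivan wins.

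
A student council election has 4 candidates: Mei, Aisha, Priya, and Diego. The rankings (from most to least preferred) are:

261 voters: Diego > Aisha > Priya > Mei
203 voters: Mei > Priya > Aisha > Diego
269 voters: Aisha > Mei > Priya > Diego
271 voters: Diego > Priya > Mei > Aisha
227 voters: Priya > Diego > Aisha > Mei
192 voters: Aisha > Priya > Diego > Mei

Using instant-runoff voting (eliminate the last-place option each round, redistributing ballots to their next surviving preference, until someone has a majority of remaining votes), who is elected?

Round 1: Mei 203, Aisha 461, Priya 227, Diego 532. Eliminate Mei.
Round 2: Aisha 461, Priya 430, Diego 532. Eliminate Priya.
Round 3: Aisha 664, Diego 759. Diego has a majority.

Diego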